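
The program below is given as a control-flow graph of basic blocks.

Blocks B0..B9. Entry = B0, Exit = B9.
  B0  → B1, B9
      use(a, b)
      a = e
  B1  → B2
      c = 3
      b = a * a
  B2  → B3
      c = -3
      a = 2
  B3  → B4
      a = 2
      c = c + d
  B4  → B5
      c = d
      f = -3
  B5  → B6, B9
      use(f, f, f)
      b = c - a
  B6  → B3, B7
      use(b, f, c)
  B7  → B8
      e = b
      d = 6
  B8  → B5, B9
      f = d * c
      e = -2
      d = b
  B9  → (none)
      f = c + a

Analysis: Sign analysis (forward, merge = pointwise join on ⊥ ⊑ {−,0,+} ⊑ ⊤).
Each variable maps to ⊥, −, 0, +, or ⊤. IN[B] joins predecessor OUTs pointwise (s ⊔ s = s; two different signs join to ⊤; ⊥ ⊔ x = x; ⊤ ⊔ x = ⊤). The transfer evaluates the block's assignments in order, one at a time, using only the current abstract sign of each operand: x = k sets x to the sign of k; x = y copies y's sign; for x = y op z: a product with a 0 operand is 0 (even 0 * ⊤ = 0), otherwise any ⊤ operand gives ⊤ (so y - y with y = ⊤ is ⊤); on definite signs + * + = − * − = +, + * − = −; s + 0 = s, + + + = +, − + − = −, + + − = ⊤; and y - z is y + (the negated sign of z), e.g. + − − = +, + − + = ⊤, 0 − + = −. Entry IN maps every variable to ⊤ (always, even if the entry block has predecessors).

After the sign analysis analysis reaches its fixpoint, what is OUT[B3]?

Per-block solution:
  B0:   IN=(all ⊤)   OUT=(all ⊤)
  B1:   IN=(all ⊤)   OUT={c:+; rest ⊤}
  B2:   IN={c:+; rest ⊤}   OUT={a:+, c:-; rest ⊤}
  B3:   IN={a:+; rest ⊤}   OUT={a:+; rest ⊤}
  B4:   IN={a:+; rest ⊤}   OUT={a:+, f:-; rest ⊤}
  B5:   IN={a:+; rest ⊤}   OUT={a:+; rest ⊤}
  B6:   IN={a:+; rest ⊤}   OUT={a:+; rest ⊤}
  B7:   IN={a:+; rest ⊤}   OUT={a:+, d:+; rest ⊤}
  B8:   IN={a:+, d:+; rest ⊤}   OUT={a:+, e:-; rest ⊤}
  B9:   IN=(all ⊤)   OUT=(all ⊤)

Merge at B3: IN[B3] = OUT[B2] ⊔ OUT[B6] = {a: +, b: ⊤, c: ⊤, d: ⊤, e: ⊤, f: ⊤}
Applying B3's transfer function to that IN value gives OUT[B3] (row B3 above).

Answer: {a: +, b: ⊤, c: ⊤, d: ⊤, e: ⊤, f: ⊤}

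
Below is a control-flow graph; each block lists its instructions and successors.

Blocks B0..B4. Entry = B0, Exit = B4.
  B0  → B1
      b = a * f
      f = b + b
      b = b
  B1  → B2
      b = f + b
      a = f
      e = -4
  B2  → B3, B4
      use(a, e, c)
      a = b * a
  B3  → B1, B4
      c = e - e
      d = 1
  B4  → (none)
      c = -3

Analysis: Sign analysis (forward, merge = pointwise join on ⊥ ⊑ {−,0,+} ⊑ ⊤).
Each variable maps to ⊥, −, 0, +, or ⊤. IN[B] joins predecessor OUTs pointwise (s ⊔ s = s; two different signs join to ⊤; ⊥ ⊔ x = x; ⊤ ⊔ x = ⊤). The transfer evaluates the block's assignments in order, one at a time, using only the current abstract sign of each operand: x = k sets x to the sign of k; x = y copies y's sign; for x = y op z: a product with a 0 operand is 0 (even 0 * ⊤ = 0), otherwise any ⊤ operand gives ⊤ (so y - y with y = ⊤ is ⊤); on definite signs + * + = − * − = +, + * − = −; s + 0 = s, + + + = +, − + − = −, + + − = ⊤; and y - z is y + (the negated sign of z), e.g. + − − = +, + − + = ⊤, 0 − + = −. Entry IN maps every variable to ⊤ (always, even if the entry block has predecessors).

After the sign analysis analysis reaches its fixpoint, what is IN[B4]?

Answer: {a: ⊤, b: ⊤, c: ⊤, d: ⊤, e: -, f: ⊤}

Derivation:
Converged values:
  B0:   IN=(all ⊤)   OUT=(all ⊤)
  B1:   IN=(all ⊤)   OUT={e:-; rest ⊤}
  B2:   IN={e:-; rest ⊤}   OUT={e:-; rest ⊤}
  B3:   IN={e:-; rest ⊤}   OUT={d:+, e:-; rest ⊤}
  B4:   IN={e:-; rest ⊤}   OUT={c:-, e:-; rest ⊤}

Merge at B4: IN[B4] = OUT[B2] ⊔ OUT[B3] = {a: ⊤, b: ⊤, c: ⊤, d: ⊤, e: -, f: ⊤}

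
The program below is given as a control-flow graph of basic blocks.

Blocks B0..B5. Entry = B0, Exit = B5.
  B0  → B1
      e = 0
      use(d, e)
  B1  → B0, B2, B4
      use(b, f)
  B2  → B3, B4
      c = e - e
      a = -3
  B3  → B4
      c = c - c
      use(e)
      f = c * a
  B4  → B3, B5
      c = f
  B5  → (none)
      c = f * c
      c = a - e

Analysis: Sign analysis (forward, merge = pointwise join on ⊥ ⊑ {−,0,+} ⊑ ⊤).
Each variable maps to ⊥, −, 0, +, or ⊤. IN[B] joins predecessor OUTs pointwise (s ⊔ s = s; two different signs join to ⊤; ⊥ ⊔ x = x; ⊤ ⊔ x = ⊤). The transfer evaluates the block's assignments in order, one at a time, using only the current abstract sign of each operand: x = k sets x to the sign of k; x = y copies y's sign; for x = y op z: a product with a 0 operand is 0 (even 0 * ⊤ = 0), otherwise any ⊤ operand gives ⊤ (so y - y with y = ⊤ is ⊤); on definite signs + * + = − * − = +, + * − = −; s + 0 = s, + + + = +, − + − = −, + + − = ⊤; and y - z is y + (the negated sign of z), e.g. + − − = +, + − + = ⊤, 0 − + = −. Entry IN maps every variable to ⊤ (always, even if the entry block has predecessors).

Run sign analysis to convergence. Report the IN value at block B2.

Answer: {a: ⊤, b: ⊤, c: ⊤, d: ⊤, e: 0, f: ⊤}

Trace:
Per-block solution:
  B0: | IN=(all ⊤) | OUT={e:0; rest ⊤}
  B1: | IN={e:0; rest ⊤} | OUT={e:0; rest ⊤}
  B2: | IN={e:0; rest ⊤} | OUT={a:-, c:0, e:0; rest ⊤}
  B3: | IN={e:0; rest ⊤} | OUT={e:0; rest ⊤}
  B4: | IN={e:0; rest ⊤} | OUT={e:0; rest ⊤}
  B5: | IN={e:0; rest ⊤} | OUT={e:0; rest ⊤}

Merge at B2: IN[B2] = OUT[B1] = {a: ⊤, b: ⊤, c: ⊤, d: ⊤, e: 0, f: ⊤}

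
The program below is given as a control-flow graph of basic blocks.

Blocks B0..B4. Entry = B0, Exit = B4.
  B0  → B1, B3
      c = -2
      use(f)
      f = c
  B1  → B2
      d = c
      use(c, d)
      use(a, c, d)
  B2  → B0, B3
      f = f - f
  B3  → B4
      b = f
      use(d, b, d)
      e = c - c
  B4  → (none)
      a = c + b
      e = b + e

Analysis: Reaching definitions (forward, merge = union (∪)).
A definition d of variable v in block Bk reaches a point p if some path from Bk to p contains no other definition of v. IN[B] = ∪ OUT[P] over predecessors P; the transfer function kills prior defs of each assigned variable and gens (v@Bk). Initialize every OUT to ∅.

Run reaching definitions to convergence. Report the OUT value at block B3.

Answer: {b@B3, c@B0, d@B1, e@B3, f@B0, f@B2}

Working:
Converged values:
  B0:   IN={c@B0, d@B1, f@B2}   OUT={c@B0, d@B1, f@B0}
  B1:   IN={c@B0, d@B1, f@B0}   OUT={c@B0, d@B1, f@B0}
  B2:   IN={c@B0, d@B1, f@B0}   OUT={c@B0, d@B1, f@B2}
  B3:   IN={c@B0, d@B1, f@B0, f@B2}   OUT={b@B3, c@B0, d@B1, e@B3, f@B0, f@B2}
  B4:   IN={b@B3, c@B0, d@B1, e@B3, f@B0, f@B2}   OUT={a@B4, b@B3, c@B0, d@B1, e@B4, f@B0, f@B2}

Merge at B3: IN[B3] = OUT[B0] ⊔ OUT[B2] = {c@B0, d@B1, f@B0, f@B2}
Applying B3's transfer function to that IN value gives OUT[B3] (row B3 above).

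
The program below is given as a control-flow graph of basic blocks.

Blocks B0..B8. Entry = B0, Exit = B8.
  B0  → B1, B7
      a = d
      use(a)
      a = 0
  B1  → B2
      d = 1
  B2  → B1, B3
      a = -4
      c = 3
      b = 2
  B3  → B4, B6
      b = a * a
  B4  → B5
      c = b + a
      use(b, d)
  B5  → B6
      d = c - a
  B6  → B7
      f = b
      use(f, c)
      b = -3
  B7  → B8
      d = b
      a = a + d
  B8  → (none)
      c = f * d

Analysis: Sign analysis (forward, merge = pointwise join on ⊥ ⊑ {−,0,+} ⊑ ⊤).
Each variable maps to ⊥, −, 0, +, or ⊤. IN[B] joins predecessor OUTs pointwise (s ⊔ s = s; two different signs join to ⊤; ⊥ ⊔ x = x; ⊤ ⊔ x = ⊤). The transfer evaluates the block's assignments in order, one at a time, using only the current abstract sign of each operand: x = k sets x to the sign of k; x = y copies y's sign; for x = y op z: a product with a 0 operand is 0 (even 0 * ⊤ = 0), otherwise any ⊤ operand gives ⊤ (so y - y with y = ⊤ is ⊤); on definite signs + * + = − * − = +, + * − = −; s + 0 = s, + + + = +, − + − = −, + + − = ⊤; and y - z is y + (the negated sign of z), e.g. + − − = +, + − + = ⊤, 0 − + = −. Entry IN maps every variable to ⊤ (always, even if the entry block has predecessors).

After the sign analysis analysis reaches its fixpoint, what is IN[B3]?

Answer: {a: -, b: +, c: +, d: +, e: ⊤, f: ⊤}

Derivation:
Per-block solution:
  B0:  IN=(all ⊤)  OUT={a:0; rest ⊤}
  B1:  IN=(all ⊤)  OUT={d:+; rest ⊤}
  B2:  IN={d:+; rest ⊤}  OUT={a:-, b:+, c:+, d:+; rest ⊤}
  B3:  IN={a:-, b:+, c:+, d:+; rest ⊤}  OUT={a:-, b:+, c:+, d:+; rest ⊤}
  B4:  IN={a:-, b:+, c:+, d:+; rest ⊤}  OUT={a:-, b:+, d:+; rest ⊤}
  B5:  IN={a:-, b:+, d:+; rest ⊤}  OUT={a:-, b:+; rest ⊤}
  B6:  IN={a:-, b:+; rest ⊤}  OUT={a:-, b:-, f:+; rest ⊤}
  B7:  IN=(all ⊤)  OUT=(all ⊤)
  B8:  IN=(all ⊤)  OUT=(all ⊤)

Merge at B3: IN[B3] = OUT[B2] = {a: -, b: +, c: +, d: +, e: ⊤, f: ⊤}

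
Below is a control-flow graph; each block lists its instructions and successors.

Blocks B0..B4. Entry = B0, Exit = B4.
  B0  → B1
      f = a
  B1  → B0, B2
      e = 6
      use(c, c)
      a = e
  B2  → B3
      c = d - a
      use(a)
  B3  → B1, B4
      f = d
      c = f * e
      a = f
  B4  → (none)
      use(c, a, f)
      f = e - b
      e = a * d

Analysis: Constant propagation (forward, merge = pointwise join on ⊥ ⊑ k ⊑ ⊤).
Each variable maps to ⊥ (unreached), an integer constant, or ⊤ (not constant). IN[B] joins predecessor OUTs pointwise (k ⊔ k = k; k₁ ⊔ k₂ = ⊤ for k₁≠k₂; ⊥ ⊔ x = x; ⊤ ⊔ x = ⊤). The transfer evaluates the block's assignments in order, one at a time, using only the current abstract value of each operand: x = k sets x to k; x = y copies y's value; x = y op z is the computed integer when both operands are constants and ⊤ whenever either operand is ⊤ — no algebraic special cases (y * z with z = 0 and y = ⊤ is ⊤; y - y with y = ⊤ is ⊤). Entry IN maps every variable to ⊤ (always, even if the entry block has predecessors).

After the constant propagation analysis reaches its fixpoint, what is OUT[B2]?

Converged values:
  B0:  IN=(all ⊤)  OUT=(all ⊤)
  B1:  IN=(all ⊤)  OUT={a:6, e:6; rest ⊤}
  B2:  IN={a:6, e:6; rest ⊤}  OUT={a:6, e:6; rest ⊤}
  B3:  IN={a:6, e:6; rest ⊤}  OUT={e:6; rest ⊤}
  B4:  IN={e:6; rest ⊤}  OUT=(all ⊤)

Merge at B2: IN[B2] = OUT[B1] = {a: 6, b: ⊤, c: ⊤, d: ⊤, e: 6, f: ⊤}
Applying B2's transfer function to that IN value gives OUT[B2] (row B2 above).

Answer: {a: 6, b: ⊤, c: ⊤, d: ⊤, e: 6, f: ⊤}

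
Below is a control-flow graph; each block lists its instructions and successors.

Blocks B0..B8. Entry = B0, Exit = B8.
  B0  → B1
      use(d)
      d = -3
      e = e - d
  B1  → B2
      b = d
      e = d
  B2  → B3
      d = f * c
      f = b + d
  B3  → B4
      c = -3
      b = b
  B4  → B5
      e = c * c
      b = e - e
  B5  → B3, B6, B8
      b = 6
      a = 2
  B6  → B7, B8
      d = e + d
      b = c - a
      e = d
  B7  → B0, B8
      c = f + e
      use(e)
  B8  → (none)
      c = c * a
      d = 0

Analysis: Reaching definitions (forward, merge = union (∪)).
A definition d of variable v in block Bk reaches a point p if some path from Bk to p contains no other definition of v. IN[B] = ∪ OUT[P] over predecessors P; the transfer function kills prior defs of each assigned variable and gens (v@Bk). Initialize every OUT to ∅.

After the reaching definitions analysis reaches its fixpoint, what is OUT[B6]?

Answer: {a@B5, b@B6, c@B3, d@B6, e@B6, f@B2}

Trace:
Converged values:
  B0:   IN={a@B5, b@B6, c@B7, d@B6, e@B6, f@B2}   OUT={a@B5, b@B6, c@B7, d@B0, e@B0, f@B2}
  B1:   IN={a@B5, b@B6, c@B7, d@B0, e@B0, f@B2}   OUT={a@B5, b@B1, c@B7, d@B0, e@B1, f@B2}
  B2:   IN={a@B5, b@B1, c@B7, d@B0, e@B1, f@B2}   OUT={a@B5, b@B1, c@B7, d@B2, e@B1, f@B2}
  B3:   IN={a@B5, b@B1, b@B5, c@B3, c@B7, d@B2, e@B1, e@B4, f@B2}   OUT={a@B5, b@B3, c@B3, d@B2, e@B1, e@B4, f@B2}
  B4:   IN={a@B5, b@B3, c@B3, d@B2, e@B1, e@B4, f@B2}   OUT={a@B5, b@B4, c@B3, d@B2, e@B4, f@B2}
  B5:   IN={a@B5, b@B4, c@B3, d@B2, e@B4, f@B2}   OUT={a@B5, b@B5, c@B3, d@B2, e@B4, f@B2}
  B6:   IN={a@B5, b@B5, c@B3, d@B2, e@B4, f@B2}   OUT={a@B5, b@B6, c@B3, d@B6, e@B6, f@B2}
  B7:   IN={a@B5, b@B6, c@B3, d@B6, e@B6, f@B2}   OUT={a@B5, b@B6, c@B7, d@B6, e@B6, f@B2}
  B8:   IN={a@B5, b@B5, b@B6, c@B3, c@B7, d@B2, d@B6, e@B4, e@B6, f@B2}   OUT={a@B5, b@B5, b@B6, c@B8, d@B8, e@B4, e@B6, f@B2}

Merge at B6: IN[B6] = OUT[B5] = {a@B5, b@B5, c@B3, d@B2, e@B4, f@B2}
Applying B6's transfer function to that IN value gives OUT[B6] (row B6 above).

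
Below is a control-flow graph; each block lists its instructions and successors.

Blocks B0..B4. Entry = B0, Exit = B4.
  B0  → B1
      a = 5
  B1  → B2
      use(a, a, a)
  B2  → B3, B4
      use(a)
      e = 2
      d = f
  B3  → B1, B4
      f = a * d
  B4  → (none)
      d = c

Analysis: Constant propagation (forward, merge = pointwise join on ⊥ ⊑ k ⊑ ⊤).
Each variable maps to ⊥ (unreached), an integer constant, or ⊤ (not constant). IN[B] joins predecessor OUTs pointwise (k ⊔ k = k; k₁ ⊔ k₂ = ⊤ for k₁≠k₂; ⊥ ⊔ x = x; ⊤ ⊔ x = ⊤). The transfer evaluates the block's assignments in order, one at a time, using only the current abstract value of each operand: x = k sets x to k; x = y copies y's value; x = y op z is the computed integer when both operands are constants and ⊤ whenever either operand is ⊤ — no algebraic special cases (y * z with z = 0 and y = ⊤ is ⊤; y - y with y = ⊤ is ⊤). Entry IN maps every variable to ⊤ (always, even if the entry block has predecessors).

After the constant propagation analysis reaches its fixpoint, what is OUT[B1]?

Fixpoint table:
  B0: | IN=(all ⊤) | OUT={a:5; rest ⊤}
  B1: | IN={a:5; rest ⊤} | OUT={a:5; rest ⊤}
  B2: | IN={a:5; rest ⊤} | OUT={a:5, e:2; rest ⊤}
  B3: | IN={a:5, e:2; rest ⊤} | OUT={a:5, e:2; rest ⊤}
  B4: | IN={a:5, e:2; rest ⊤} | OUT={a:5, e:2; rest ⊤}

Merge at B1: IN[B1] = OUT[B0] ⊔ OUT[B3] = {a: 5, b: ⊤, c: ⊤, d: ⊤, e: ⊤, f: ⊤}
Applying B1's transfer function to that IN value gives OUT[B1] (row B1 above).

Answer: {a: 5, b: ⊤, c: ⊤, d: ⊤, e: ⊤, f: ⊤}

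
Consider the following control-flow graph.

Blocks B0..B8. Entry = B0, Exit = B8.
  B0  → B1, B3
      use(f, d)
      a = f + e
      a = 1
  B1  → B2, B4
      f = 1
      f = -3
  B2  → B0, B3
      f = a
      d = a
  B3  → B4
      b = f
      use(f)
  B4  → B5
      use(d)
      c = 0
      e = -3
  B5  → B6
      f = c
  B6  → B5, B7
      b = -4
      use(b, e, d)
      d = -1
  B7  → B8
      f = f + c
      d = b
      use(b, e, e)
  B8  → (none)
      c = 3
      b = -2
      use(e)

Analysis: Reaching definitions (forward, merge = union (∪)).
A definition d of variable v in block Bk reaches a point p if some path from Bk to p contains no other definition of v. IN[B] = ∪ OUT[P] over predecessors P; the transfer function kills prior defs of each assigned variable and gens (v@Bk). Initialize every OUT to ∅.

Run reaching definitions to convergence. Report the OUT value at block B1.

Answer: {a@B0, d@B2, f@B1}

Derivation:
Converged values:
  B0:  IN={a@B0, d@B2, f@B2}  OUT={a@B0, d@B2, f@B2}
  B1:  IN={a@B0, d@B2, f@B2}  OUT={a@B0, d@B2, f@B1}
  B2:  IN={a@B0, d@B2, f@B1}  OUT={a@B0, d@B2, f@B2}
  B3:  IN={a@B0, d@B2, f@B2}  OUT={a@B0, b@B3, d@B2, f@B2}
  B4:  IN={a@B0, b@B3, d@B2, f@B1, f@B2}  OUT={a@B0, b@B3, c@B4, d@B2, e@B4, f@B1, f@B2}
  B5:  IN={a@B0, b@B3, b@B6, c@B4, d@B2, d@B6, e@B4, f@B1, f@B2, f@B5}  OUT={a@B0, b@B3, b@B6, c@B4, d@B2, d@B6, e@B4, f@B5}
  B6:  IN={a@B0, b@B3, b@B6, c@B4, d@B2, d@B6, e@B4, f@B5}  OUT={a@B0, b@B6, c@B4, d@B6, e@B4, f@B5}
  B7:  IN={a@B0, b@B6, c@B4, d@B6, e@B4, f@B5}  OUT={a@B0, b@B6, c@B4, d@B7, e@B4, f@B7}
  B8:  IN={a@B0, b@B6, c@B4, d@B7, e@B4, f@B7}  OUT={a@B0, b@B8, c@B8, d@B7, e@B4, f@B7}

Merge at B1: IN[B1] = OUT[B0] = {a@B0, d@B2, f@B2}
Applying B1's transfer function to that IN value gives OUT[B1] (row B1 above).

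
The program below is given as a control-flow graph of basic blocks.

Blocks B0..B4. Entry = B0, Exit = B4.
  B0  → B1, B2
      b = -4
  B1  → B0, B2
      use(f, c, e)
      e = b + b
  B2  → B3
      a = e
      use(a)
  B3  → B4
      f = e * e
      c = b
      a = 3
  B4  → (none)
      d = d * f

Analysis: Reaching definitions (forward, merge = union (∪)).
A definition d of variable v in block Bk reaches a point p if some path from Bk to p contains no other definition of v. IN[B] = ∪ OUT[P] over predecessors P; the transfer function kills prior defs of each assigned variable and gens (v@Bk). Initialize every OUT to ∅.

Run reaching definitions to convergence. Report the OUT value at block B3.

Converged values:
  B0:   IN={b@B0, e@B1}   OUT={b@B0, e@B1}
  B1:   IN={b@B0, e@B1}   OUT={b@B0, e@B1}
  B2:   IN={b@B0, e@B1}   OUT={a@B2, b@B0, e@B1}
  B3:   IN={a@B2, b@B0, e@B1}   OUT={a@B3, b@B0, c@B3, e@B1, f@B3}
  B4:   IN={a@B3, b@B0, c@B3, e@B1, f@B3}   OUT={a@B3, b@B0, c@B3, d@B4, e@B1, f@B3}

Merge at B3: IN[B3] = OUT[B2] = {a@B2, b@B0, e@B1}
Applying B3's transfer function to that IN value gives OUT[B3] (row B3 above).

Answer: {a@B3, b@B0, c@B3, e@B1, f@B3}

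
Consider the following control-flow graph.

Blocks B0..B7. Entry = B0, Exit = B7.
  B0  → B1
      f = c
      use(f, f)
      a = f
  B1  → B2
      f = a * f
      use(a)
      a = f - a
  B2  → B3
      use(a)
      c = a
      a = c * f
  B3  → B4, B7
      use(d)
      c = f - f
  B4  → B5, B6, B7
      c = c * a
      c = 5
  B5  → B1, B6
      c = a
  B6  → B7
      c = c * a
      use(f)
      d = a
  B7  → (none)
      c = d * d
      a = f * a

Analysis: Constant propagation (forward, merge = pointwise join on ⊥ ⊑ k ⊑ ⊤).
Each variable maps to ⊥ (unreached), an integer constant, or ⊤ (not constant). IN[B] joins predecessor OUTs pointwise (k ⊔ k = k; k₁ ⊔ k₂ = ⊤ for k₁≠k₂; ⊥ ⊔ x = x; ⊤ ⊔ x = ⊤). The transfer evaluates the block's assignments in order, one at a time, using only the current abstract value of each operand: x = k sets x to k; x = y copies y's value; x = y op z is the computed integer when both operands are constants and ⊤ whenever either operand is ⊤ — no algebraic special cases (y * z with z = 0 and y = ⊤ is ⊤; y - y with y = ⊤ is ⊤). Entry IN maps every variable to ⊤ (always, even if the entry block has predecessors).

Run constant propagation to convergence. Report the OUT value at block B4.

Per-block solution:
  B0:   IN=(all ⊤)   OUT=(all ⊤)
  B1:   IN=(all ⊤)   OUT=(all ⊤)
  B2:   IN=(all ⊤)   OUT=(all ⊤)
  B3:   IN=(all ⊤)   OUT=(all ⊤)
  B4:   IN=(all ⊤)   OUT={c:5; rest ⊤}
  B5:   IN={c:5; rest ⊤}   OUT=(all ⊤)
  B6:   IN=(all ⊤)   OUT=(all ⊤)
  B7:   IN=(all ⊤)   OUT=(all ⊤)

Merge at B4: IN[B4] = OUT[B3] = {a: ⊤, b: ⊤, c: ⊤, d: ⊤, e: ⊤, f: ⊤}
Applying B4's transfer function to that IN value gives OUT[B4] (row B4 above).

Answer: {a: ⊤, b: ⊤, c: 5, d: ⊤, e: ⊤, f: ⊤}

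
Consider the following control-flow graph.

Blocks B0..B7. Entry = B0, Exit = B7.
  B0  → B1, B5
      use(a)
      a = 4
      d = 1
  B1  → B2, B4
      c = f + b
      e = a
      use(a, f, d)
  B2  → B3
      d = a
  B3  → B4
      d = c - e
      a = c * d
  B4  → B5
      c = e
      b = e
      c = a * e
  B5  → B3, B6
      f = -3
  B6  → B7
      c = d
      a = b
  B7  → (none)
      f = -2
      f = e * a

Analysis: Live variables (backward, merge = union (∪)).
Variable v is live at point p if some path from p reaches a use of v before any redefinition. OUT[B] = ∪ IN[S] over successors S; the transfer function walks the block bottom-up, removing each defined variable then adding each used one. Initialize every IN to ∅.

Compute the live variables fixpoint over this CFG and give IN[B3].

Answer: {c, e}

Derivation:
Per-block solution:
  B0:   IN={a, b, c, e, f}   OUT={a, b, c, d, e, f}
  B1:   IN={a, b, d, f}   OUT={a, c, d, e}
  B2:   IN={a, c, e}   OUT={c, e}
  B3:   IN={c, e}   OUT={a, d, e}
  B4:   IN={a, d, e}   OUT={b, c, d, e}
  B5:   IN={b, c, d, e}   OUT={b, c, d, e}
  B6:   IN={b, d, e}   OUT={a, e}
  B7:   IN={a, e}   OUT={}

Merge at B3: OUT[B3] = IN[B4] = {a, d, e}
Applying B3's transfer function to that OUT value gives IN[B3] (row B3 above).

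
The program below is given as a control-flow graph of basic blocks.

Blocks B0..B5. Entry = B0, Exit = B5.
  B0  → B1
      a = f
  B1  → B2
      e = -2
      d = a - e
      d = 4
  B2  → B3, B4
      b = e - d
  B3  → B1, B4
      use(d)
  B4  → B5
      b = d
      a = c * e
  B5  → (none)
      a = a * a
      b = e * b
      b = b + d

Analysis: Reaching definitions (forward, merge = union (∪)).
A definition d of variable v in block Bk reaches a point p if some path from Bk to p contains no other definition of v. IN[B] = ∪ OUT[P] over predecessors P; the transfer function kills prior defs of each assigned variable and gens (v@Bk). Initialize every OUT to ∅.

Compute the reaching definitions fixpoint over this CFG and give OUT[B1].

Converged values:
  B0:  IN={}  OUT={a@B0}
  B1:  IN={a@B0, b@B2, d@B1, e@B1}  OUT={a@B0, b@B2, d@B1, e@B1}
  B2:  IN={a@B0, b@B2, d@B1, e@B1}  OUT={a@B0, b@B2, d@B1, e@B1}
  B3:  IN={a@B0, b@B2, d@B1, e@B1}  OUT={a@B0, b@B2, d@B1, e@B1}
  B4:  IN={a@B0, b@B2, d@B1, e@B1}  OUT={a@B4, b@B4, d@B1, e@B1}
  B5:  IN={a@B4, b@B4, d@B1, e@B1}  OUT={a@B5, b@B5, d@B1, e@B1}

Merge at B1: IN[B1] = OUT[B0] ⊔ OUT[B3] = {a@B0, b@B2, d@B1, e@B1}
Applying B1's transfer function to that IN value gives OUT[B1] (row B1 above).

Answer: {a@B0, b@B2, d@B1, e@B1}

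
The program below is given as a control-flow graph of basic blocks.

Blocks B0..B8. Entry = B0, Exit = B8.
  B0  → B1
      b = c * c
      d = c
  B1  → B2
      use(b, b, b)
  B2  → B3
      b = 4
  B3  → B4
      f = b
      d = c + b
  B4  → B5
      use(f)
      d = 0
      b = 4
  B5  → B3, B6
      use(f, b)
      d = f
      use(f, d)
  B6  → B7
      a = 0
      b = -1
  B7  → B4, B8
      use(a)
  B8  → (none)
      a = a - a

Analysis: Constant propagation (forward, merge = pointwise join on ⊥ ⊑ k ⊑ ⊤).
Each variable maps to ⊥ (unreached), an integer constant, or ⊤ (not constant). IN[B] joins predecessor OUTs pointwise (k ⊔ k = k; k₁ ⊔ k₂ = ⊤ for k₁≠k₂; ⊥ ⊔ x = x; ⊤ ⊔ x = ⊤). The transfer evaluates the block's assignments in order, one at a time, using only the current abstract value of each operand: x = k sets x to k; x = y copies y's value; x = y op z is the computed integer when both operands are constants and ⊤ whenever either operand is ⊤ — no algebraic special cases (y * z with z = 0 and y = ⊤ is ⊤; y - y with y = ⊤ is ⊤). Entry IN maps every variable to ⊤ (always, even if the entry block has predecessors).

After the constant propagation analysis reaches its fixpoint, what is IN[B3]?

Converged values:
  B0:  IN=(all ⊤)  OUT=(all ⊤)
  B1:  IN=(all ⊤)  OUT=(all ⊤)
  B2:  IN=(all ⊤)  OUT={b:4; rest ⊤}
  B3:  IN={b:4; rest ⊤}  OUT={b:4, f:4; rest ⊤}
  B4:  IN={f:4; rest ⊤}  OUT={b:4, d:0, f:4; rest ⊤}
  B5:  IN={b:4, d:0, f:4; rest ⊤}  OUT={b:4, d:4, f:4; rest ⊤}
  B6:  IN={b:4, d:4, f:4; rest ⊤}  OUT={a:0, b:-1, d:4, f:4; rest ⊤}
  B7:  IN={a:0, b:-1, d:4, f:4; rest ⊤}  OUT={a:0, b:-1, d:4, f:4; rest ⊤}
  B8:  IN={a:0, b:-1, d:4, f:4; rest ⊤}  OUT={a:0, b:-1, d:4, f:4; rest ⊤}

Merge at B3: IN[B3] = OUT[B2] ⊔ OUT[B5] = {a: ⊤, b: 4, c: ⊤, d: ⊤, e: ⊤, f: ⊤}

Answer: {a: ⊤, b: 4, c: ⊤, d: ⊤, e: ⊤, f: ⊤}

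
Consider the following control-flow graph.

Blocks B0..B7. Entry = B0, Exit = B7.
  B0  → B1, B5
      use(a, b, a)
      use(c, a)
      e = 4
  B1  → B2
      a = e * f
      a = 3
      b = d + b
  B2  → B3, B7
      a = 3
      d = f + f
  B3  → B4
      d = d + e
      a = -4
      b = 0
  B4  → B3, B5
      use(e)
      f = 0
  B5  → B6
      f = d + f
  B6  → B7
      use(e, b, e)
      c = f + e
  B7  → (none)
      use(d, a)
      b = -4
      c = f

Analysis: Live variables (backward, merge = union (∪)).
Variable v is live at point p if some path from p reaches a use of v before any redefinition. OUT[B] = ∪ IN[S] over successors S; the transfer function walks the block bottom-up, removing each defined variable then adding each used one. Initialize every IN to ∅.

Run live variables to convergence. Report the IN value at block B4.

Fixpoint table:
  B0:  IN={a, b, c, d, f}  OUT={a, b, d, e, f}
  B1:  IN={b, d, e, f}  OUT={e, f}
  B2:  IN={e, f}  OUT={a, d, e, f}
  B3:  IN={d, e}  OUT={a, b, d, e}
  B4:  IN={a, b, d, e}  OUT={a, b, d, e, f}
  B5:  IN={a, b, d, e, f}  OUT={a, b, d, e, f}
  B6:  IN={a, b, d, e, f}  OUT={a, d, f}
  B7:  IN={a, d, f}  OUT={}

Merge at B4: OUT[B4] = IN[B3] ⊔ IN[B5] = {a, b, d, e, f}
Applying B4's transfer function to that OUT value gives IN[B4] (row B4 above).

Answer: {a, b, d, e}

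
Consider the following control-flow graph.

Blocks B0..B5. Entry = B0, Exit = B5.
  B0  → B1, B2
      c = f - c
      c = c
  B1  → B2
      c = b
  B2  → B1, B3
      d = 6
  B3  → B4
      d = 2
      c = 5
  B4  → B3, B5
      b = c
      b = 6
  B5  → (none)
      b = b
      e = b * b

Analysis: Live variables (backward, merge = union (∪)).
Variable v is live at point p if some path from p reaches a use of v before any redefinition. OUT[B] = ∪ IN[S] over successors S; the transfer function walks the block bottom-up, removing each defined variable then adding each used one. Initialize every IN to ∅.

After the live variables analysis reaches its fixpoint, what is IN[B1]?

Answer: {b}

Derivation:
Per-block solution:
  B0:   IN={b, c, f}   OUT={b}
  B1:   IN={b}   OUT={b}
  B2:   IN={b}   OUT={b}
  B3:   IN={}   OUT={c}
  B4:   IN={c}   OUT={b}
  B5:   IN={b}   OUT={}

Merge at B1: OUT[B1] = IN[B2] = {b}
Applying B1's transfer function to that OUT value gives IN[B1] (row B1 above).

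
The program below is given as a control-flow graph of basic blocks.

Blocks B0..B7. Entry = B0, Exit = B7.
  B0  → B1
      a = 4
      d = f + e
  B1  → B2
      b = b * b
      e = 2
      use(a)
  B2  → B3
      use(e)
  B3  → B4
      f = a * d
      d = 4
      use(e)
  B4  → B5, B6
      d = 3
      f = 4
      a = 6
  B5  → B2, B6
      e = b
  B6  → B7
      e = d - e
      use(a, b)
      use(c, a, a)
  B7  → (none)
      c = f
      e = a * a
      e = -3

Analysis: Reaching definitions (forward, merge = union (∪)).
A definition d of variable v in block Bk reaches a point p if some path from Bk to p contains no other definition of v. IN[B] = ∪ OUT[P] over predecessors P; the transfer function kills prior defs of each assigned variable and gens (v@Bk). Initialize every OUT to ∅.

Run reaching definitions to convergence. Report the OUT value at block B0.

Answer: {a@B0, d@B0}

Derivation:
Per-block solution:
  B0:   IN={}   OUT={a@B0, d@B0}
  B1:   IN={a@B0, d@B0}   OUT={a@B0, b@B1, d@B0, e@B1}
  B2:   IN={a@B0, a@B4, b@B1, d@B0, d@B4, e@B1, e@B5, f@B4}   OUT={a@B0, a@B4, b@B1, d@B0, d@B4, e@B1, e@B5, f@B4}
  B3:   IN={a@B0, a@B4, b@B1, d@B0, d@B4, e@B1, e@B5, f@B4}   OUT={a@B0, a@B4, b@B1, d@B3, e@B1, e@B5, f@B3}
  B4:   IN={a@B0, a@B4, b@B1, d@B3, e@B1, e@B5, f@B3}   OUT={a@B4, b@B1, d@B4, e@B1, e@B5, f@B4}
  B5:   IN={a@B4, b@B1, d@B4, e@B1, e@B5, f@B4}   OUT={a@B4, b@B1, d@B4, e@B5, f@B4}
  B6:   IN={a@B4, b@B1, d@B4, e@B1, e@B5, f@B4}   OUT={a@B4, b@B1, d@B4, e@B6, f@B4}
  B7:   IN={a@B4, b@B1, d@B4, e@B6, f@B4}   OUT={a@B4, b@B1, c@B7, d@B4, e@B7, f@B4}

B0 is the boundary node: IN[B0] = {}
Applying B0's transfer function to that IN value gives OUT[B0] (row B0 above).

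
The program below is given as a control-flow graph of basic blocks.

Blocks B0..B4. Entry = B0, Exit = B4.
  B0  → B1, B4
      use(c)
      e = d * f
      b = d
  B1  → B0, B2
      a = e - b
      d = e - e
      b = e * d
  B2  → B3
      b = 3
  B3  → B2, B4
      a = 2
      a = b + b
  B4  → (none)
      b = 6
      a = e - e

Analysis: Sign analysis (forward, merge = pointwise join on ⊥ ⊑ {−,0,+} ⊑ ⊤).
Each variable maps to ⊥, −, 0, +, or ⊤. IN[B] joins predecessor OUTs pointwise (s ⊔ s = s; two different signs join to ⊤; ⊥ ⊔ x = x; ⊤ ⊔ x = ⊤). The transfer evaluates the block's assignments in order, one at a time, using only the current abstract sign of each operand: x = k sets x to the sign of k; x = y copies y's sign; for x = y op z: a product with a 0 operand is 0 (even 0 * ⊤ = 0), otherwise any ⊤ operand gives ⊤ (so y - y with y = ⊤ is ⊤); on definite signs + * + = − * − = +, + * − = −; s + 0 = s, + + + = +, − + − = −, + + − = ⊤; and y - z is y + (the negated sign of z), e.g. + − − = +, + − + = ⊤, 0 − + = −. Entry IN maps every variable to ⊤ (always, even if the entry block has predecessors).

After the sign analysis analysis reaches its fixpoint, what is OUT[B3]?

Fixpoint table:
  B0: | IN=(all ⊤) | OUT=(all ⊤)
  B1: | IN=(all ⊤) | OUT=(all ⊤)
  B2: | IN=(all ⊤) | OUT={b:+; rest ⊤}
  B3: | IN={b:+; rest ⊤} | OUT={a:+, b:+; rest ⊤}
  B4: | IN=(all ⊤) | OUT={b:+; rest ⊤}

Merge at B3: IN[B3] = OUT[B2] = {a: ⊤, b: +, c: ⊤, d: ⊤, e: ⊤, f: ⊤}
Applying B3's transfer function to that IN value gives OUT[B3] (row B3 above).

Answer: {a: +, b: +, c: ⊤, d: ⊤, e: ⊤, f: ⊤}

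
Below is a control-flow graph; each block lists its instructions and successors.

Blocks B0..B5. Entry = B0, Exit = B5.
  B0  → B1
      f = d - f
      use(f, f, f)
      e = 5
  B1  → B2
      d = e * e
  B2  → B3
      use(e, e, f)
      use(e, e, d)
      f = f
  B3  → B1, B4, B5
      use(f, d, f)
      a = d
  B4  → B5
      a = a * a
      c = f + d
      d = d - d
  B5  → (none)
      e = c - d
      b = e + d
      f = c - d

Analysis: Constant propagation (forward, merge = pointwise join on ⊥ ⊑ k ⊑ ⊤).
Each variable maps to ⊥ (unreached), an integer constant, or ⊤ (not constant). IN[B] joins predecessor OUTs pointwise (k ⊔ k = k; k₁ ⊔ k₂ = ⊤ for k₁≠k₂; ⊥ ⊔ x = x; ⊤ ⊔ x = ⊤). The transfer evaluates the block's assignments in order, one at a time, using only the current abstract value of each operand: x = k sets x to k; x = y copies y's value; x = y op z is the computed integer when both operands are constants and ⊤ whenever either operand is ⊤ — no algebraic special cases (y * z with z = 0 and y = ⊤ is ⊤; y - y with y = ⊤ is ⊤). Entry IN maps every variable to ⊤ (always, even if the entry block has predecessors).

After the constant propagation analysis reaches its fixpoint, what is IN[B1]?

Fixpoint table:
  B0:   IN=(all ⊤)   OUT={e:5; rest ⊤}
  B1:   IN={e:5; rest ⊤}   OUT={d:25, e:5; rest ⊤}
  B2:   IN={d:25, e:5; rest ⊤}   OUT={d:25, e:5; rest ⊤}
  B3:   IN={d:25, e:5; rest ⊤}   OUT={a:25, d:25, e:5; rest ⊤}
  B4:   IN={a:25, d:25, e:5; rest ⊤}   OUT={a:625, d:0, e:5; rest ⊤}
  B5:   IN={e:5; rest ⊤}   OUT=(all ⊤)

Merge at B1: IN[B1] = OUT[B0] ⊔ OUT[B3] = {a: ⊤, b: ⊤, c: ⊤, d: ⊤, e: 5, f: ⊤}

Answer: {a: ⊤, b: ⊤, c: ⊤, d: ⊤, e: 5, f: ⊤}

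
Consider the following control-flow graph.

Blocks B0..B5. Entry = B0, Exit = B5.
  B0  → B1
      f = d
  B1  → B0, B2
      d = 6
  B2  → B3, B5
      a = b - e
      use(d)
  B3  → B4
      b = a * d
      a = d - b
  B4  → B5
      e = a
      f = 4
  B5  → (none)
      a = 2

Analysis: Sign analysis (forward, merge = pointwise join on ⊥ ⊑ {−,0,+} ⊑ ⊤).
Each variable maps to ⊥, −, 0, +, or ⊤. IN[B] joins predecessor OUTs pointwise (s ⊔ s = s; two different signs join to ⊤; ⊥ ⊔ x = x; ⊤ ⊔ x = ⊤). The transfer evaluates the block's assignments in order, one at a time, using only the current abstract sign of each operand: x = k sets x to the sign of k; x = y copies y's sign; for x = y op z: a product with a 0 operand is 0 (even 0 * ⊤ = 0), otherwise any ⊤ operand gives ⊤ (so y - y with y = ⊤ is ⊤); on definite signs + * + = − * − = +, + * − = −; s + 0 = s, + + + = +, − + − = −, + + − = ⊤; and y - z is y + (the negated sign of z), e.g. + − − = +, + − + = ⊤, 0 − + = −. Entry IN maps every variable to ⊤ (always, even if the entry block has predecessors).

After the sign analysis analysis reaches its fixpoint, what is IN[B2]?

Fixpoint table:
  B0:   IN=(all ⊤)   OUT=(all ⊤)
  B1:   IN=(all ⊤)   OUT={d:+; rest ⊤}
  B2:   IN={d:+; rest ⊤}   OUT={d:+; rest ⊤}
  B3:   IN={d:+; rest ⊤}   OUT={d:+; rest ⊤}
  B4:   IN={d:+; rest ⊤}   OUT={d:+, f:+; rest ⊤}
  B5:   IN={d:+; rest ⊤}   OUT={a:+, d:+; rest ⊤}

Merge at B2: IN[B2] = OUT[B1] = {a: ⊤, b: ⊤, c: ⊤, d: +, e: ⊤, f: ⊤}

Answer: {a: ⊤, b: ⊤, c: ⊤, d: +, e: ⊤, f: ⊤}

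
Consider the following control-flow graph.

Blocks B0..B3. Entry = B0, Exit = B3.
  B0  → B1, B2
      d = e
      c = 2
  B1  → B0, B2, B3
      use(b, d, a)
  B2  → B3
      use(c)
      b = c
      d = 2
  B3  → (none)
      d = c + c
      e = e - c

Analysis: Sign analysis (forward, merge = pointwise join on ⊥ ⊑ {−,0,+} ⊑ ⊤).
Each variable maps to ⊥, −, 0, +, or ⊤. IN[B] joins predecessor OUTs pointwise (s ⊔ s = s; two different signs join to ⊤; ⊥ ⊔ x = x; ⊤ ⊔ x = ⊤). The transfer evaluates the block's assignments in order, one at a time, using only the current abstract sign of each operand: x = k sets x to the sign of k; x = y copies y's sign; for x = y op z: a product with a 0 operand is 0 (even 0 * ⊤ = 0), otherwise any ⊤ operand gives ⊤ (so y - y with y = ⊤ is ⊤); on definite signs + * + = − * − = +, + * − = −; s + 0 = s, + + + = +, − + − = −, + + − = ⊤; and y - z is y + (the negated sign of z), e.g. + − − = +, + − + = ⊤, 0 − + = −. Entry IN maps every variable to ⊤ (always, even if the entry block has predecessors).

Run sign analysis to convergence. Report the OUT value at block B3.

Converged values:
  B0:   IN=(all ⊤)   OUT={c:+; rest ⊤}
  B1:   IN={c:+; rest ⊤}   OUT={c:+; rest ⊤}
  B2:   IN={c:+; rest ⊤}   OUT={b:+, c:+, d:+; rest ⊤}
  B3:   IN={c:+; rest ⊤}   OUT={c:+, d:+; rest ⊤}

Merge at B3: IN[B3] = OUT[B1] ⊔ OUT[B2] = {a: ⊤, b: ⊤, c: +, d: ⊤, e: ⊤, f: ⊤}
Applying B3's transfer function to that IN value gives OUT[B3] (row B3 above).

Answer: {a: ⊤, b: ⊤, c: +, d: +, e: ⊤, f: ⊤}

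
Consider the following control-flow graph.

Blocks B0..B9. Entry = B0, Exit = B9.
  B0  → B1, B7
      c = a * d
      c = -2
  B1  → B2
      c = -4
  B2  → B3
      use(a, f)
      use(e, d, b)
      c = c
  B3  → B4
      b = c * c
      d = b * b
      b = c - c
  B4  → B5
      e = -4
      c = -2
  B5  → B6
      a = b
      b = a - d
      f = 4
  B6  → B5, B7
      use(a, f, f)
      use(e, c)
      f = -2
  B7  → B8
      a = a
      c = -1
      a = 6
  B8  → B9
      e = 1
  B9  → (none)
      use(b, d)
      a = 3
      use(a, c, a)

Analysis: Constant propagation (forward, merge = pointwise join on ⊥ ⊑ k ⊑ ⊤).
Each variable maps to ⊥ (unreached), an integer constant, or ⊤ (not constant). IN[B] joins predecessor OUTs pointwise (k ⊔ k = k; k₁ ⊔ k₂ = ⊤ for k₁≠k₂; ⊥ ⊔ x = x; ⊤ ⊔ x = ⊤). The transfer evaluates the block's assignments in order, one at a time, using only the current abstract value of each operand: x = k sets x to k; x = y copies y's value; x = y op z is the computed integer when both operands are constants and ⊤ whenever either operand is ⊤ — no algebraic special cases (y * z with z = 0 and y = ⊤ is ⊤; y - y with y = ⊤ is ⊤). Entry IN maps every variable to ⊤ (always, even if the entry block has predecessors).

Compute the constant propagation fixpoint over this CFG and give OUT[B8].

Per-block solution:
  B0: | IN=(all ⊤) | OUT={c:-2; rest ⊤}
  B1: | IN={c:-2; rest ⊤} | OUT={c:-4; rest ⊤}
  B2: | IN={c:-4; rest ⊤} | OUT={c:-4; rest ⊤}
  B3: | IN={c:-4; rest ⊤} | OUT={b:0, c:-4, d:256; rest ⊤}
  B4: | IN={b:0, c:-4, d:256; rest ⊤} | OUT={b:0, c:-2, d:256, e:-4; rest ⊤}
  B5: | IN={c:-2, d:256, e:-4; rest ⊤} | OUT={c:-2, d:256, e:-4, f:4; rest ⊤}
  B6: | IN={c:-2, d:256, e:-4, f:4; rest ⊤} | OUT={c:-2, d:256, e:-4, f:-2; rest ⊤}
  B7: | IN={c:-2; rest ⊤} | OUT={a:6, c:-1; rest ⊤}
  B8: | IN={a:6, c:-1; rest ⊤} | OUT={a:6, c:-1, e:1; rest ⊤}
  B9: | IN={a:6, c:-1, e:1; rest ⊤} | OUT={a:3, c:-1, e:1; rest ⊤}

Merge at B8: IN[B8] = OUT[B7] = {a: 6, b: ⊤, c: -1, d: ⊤, e: ⊤, f: ⊤}
Applying B8's transfer function to that IN value gives OUT[B8] (row B8 above).

Answer: {a: 6, b: ⊤, c: -1, d: ⊤, e: 1, f: ⊤}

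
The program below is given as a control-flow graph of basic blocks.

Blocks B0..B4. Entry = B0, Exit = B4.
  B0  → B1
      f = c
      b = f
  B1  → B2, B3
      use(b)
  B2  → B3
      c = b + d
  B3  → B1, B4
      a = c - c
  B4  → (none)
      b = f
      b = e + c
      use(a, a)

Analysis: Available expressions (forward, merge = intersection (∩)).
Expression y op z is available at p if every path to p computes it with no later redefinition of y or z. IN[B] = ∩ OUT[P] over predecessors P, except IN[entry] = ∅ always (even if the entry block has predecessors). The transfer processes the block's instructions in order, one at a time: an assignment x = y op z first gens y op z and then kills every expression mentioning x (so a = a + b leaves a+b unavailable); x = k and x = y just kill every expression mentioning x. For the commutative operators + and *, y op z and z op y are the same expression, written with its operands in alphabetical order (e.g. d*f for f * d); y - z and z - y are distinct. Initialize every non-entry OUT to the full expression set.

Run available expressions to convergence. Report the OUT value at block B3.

Per-block solution:
  B0:   IN={}   OUT={}
  B1:   IN={}   OUT={}
  B2:   IN={}   OUT={b+d}
  B3:   IN={}   OUT={c-c}
  B4:   IN={c-c}   OUT={c+e, c-c}

Merge at B3: IN[B3] = OUT[B1] ∩ OUT[B2] = {}
Applying B3's transfer function to that IN value gives OUT[B3] (row B3 above).

Answer: {c-c}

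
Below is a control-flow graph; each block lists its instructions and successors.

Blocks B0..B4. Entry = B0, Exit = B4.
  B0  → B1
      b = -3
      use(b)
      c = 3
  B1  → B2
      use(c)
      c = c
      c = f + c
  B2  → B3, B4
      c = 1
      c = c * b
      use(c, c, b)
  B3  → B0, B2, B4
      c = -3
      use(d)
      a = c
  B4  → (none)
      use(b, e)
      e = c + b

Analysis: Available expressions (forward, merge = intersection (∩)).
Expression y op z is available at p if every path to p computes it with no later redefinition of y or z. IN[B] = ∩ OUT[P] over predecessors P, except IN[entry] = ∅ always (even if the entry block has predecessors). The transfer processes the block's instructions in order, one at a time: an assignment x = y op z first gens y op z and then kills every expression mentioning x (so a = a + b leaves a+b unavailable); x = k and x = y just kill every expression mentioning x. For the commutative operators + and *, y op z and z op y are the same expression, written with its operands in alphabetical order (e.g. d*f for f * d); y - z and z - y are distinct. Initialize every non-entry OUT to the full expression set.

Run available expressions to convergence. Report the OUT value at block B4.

Answer: {b+c}

Working:
Converged values:
  B0:  IN={}  OUT={}
  B1:  IN={}  OUT={}
  B2:  IN={}  OUT={}
  B3:  IN={}  OUT={}
  B4:  IN={}  OUT={b+c}

Merge at B4: IN[B4] = OUT[B2] ∩ OUT[B3] = {}
Applying B4's transfer function to that IN value gives OUT[B4] (row B4 above).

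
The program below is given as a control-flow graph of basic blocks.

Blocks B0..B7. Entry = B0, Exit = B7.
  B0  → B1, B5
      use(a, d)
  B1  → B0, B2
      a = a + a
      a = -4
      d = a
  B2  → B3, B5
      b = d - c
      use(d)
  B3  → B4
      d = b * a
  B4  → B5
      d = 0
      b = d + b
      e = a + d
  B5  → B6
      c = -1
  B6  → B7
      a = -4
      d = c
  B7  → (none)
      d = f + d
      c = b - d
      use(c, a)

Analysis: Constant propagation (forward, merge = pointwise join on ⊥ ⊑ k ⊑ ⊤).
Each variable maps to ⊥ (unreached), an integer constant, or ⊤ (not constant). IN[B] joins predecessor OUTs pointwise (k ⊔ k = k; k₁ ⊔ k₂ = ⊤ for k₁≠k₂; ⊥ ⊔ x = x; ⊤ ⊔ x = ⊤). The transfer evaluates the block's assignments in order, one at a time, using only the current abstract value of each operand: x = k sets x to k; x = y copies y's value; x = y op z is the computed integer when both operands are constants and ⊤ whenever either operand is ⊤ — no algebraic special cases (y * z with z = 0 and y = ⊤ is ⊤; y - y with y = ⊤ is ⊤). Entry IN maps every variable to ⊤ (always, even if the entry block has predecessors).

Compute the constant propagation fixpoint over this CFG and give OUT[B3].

Answer: {a: -4, b: ⊤, c: ⊤, d: ⊤, e: ⊤, f: ⊤}

Trace:
Converged values:
  B0: | IN=(all ⊤) | OUT=(all ⊤)
  B1: | IN=(all ⊤) | OUT={a:-4, d:-4; rest ⊤}
  B2: | IN={a:-4, d:-4; rest ⊤} | OUT={a:-4, d:-4; rest ⊤}
  B3: | IN={a:-4, d:-4; rest ⊤} | OUT={a:-4; rest ⊤}
  B4: | IN={a:-4; rest ⊤} | OUT={a:-4, d:0, e:-4; rest ⊤}
  B5: | IN=(all ⊤) | OUT={c:-1; rest ⊤}
  B6: | IN={c:-1; rest ⊤} | OUT={a:-4, c:-1, d:-1; rest ⊤}
  B7: | IN={a:-4, c:-1, d:-1; rest ⊤} | OUT={a:-4; rest ⊤}

Merge at B3: IN[B3] = OUT[B2] = {a: -4, b: ⊤, c: ⊤, d: -4, e: ⊤, f: ⊤}
Applying B3's transfer function to that IN value gives OUT[B3] (row B3 above).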